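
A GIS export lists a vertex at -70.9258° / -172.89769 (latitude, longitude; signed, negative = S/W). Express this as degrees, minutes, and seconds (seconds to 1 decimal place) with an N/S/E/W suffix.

70°55′32.9″ S, 172°53′51.7″ W

Latitude is negative → S; |value| = 70.925800
Latitude: whole degrees 70; 55.54800′ → 55′ and 32.880″
Longitude is negative → W; |value| = 172.897690
Longitude: whole degrees 172; 53.86140′ → 53′ and 51.684″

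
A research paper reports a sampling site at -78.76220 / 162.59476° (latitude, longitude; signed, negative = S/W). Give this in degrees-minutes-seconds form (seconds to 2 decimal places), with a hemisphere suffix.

78°45′43.92″ S, 162°35′41.14″ E

Latitude is negative → S; |value| = 78.762200
Lat: 0.762200 × 60 = 45.73200′ → 45′, remainder × 60 = 43.9200″
Lon: 0.594760 × 60 = 35.68560′ → 35′, remainder × 60 = 41.1360″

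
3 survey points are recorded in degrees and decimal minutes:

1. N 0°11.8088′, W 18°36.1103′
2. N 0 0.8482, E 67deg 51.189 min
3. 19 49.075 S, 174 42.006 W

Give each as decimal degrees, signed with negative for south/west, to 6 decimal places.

1. 0.196813, -18.601838
2. 0.014137, 67.853150
3. -19.817917, -174.700100

Point 1:
  Latitude: 11.8088′ = 0.196813°; total 0.1968133
  N → positive
  λ: 36.1103′ = 0.601838°; total 18.6018383
  hemisphere W, so the sign is −
Point 2:
  φ: 0.8482′ = 0.014137°; total 0.0141367
  N → positive
  Lon: 51.189′ = 0.853150°; total 67.8531500
  E → positive
Point 3:
  Lat: 49.075′ = 0.817917°; total 19.8179167
  hemisphere S, so the sign is −
  λ: 174 + 42.006/60 = 174.7001000
  hemisphere W, so the sign is −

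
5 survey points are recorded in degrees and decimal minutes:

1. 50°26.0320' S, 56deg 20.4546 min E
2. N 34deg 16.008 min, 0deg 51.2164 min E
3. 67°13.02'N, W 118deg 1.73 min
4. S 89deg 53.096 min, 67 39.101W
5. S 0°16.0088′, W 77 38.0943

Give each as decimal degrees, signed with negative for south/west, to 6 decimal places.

Point 1:
  Lat: 26.032′ = 0.433867°; total 50.4338667
  hemisphere S, so the sign is −
  λ: 20.4546′ = 0.340910°; total 56.3409100
  E → positive
Point 2:
  Lat: 16.008′ = 0.266800°; total 34.2668000
  N → positive
  Longitude: 0 + 51.2164/60 = 0.8536067
  E ⇒ keep positive
Point 3:
  Lat: 13.02′ = 0.217000°; total 67.2170000
  N → positive
  Lon: 1.73′ = 0.028833°; total 118.0288333
  W → negative
Point 4:
  Lat: 89 + 53.096/60 = 89.8849333
  hemisphere S, so the sign is −
  Lon: 67 + 39.101/60 = 67.6516833
  hemisphere W, so the sign is −
Point 5:
  Lat: 16.0088′ = 0.266813°; total 0.2668133
  S ⇒ negate
  λ: 77 + 38.0943/60 = 77.6349050
  hemisphere W, so the sign is −

1. -50.433867, 56.340910
2. 34.266800, 0.853607
3. 67.217000, -118.028833
4. -89.884933, -67.651683
5. -0.266813, -77.634905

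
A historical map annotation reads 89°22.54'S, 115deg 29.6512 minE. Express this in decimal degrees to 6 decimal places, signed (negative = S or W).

Latitude: 89 + 22.54/60 = 89.3756667
hemisphere S, so the sign is −
Lon: 115 + 29.6512/60 = 115.4941867
E → positive

-89.375667, 115.494187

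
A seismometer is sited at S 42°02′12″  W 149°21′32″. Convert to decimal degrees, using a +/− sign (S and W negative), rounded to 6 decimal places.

-42.036667, -149.358889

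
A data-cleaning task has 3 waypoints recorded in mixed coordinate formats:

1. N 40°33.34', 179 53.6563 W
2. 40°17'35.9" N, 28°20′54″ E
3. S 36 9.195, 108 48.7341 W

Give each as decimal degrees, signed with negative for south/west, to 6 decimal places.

1. 40.555667, -179.894272
2. 40.293306, 28.348333
3. -36.153250, -108.812235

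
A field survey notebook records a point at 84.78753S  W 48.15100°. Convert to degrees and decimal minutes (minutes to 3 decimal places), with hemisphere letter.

84° 47.252′ S, 48° 9.060′ W

Lat: minutes = (84.787530 − 84) × 60 = 47.25180
λ: 48° + 0.151000 × 60 = 48° 9.06000′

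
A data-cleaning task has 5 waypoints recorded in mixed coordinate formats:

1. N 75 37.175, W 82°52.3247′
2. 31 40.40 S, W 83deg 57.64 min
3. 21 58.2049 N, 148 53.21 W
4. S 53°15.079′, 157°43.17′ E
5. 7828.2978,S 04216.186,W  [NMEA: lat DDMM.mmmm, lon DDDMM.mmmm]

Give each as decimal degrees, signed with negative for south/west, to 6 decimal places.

1. 75.619583, -82.872078
2. -31.673333, -83.960667
3. 21.970082, -148.886833
4. -53.251317, 157.719500
5. -78.471630, -42.269767

Point 1:
  Latitude: 37.175′ = 0.619583°; total 75.6195833
  N → positive
  Longitude: 52.3247′ = 0.872078°; total 82.8720783
  W → negative
Point 2:
  Latitude: 40.4′ = 0.673333°; total 31.6733333
  S → negative
  Longitude: 57.64′ = 0.960667°; total 83.9606667
  W ⇒ negate
Point 3:
  φ: 21 + 58.2049/60 = 21.9700817
  N → positive
  Longitude: 148 + 53.21/60 = 148.8868333
  W → negative
Point 4:
  Latitude: 53 + 15.079/60 = 53.2513167
  S ⇒ negate
  λ: 43.17′ = 0.719500°; total 157.7195000
  E ⇒ keep positive
Point 5:
  Lat: degrees = first 2 digits = 78, minutes = 28.2978; 78 + 28.2978/60 = 78.4716300
  hemisphere S, so the sign is −
  Longitude: degrees = first 3 digits = 42, minutes = 16.186; 42 + 16.186/60 = 42.2697667
  W ⇒ negate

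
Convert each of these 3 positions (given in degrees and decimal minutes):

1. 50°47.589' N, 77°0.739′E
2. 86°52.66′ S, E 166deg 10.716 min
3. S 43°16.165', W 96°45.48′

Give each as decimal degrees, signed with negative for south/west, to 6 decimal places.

Point 1:
  Lat: 47.589′ = 0.793150°; total 50.7931500
  N ⇒ keep positive
  Longitude: 0.739′ = 0.012317°; total 77.0123167
  E → positive
Point 2:
  Lat: 86 + 52.66/60 = 86.8776667
  S ⇒ negate
  λ: 10.716′ = 0.178600°; total 166.1786000
  E → positive
Point 3:
  Latitude: 16.165′ = 0.269417°; total 43.2694167
  hemisphere S, so the sign is −
  λ: 96 + 45.48/60 = 96.7580000
  hemisphere W, so the sign is −

1. 50.793150, 77.012317
2. -86.877667, 166.178600
3. -43.269417, -96.758000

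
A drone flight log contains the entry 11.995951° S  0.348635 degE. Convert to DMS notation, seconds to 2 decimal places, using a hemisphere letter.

11°59′45.42″ S, 0°20′55.09″ E

Latitude: 0.995951 × 60 = 59.75706′ → 59′, remainder × 60 = 45.4236″
Longitude: whole degrees 0; 20.91810′ → 20′ and 55.0860″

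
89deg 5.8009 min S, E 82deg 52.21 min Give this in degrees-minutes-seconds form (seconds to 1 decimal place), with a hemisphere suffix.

89°05′48.1″ S, 82°52′12.6″ E

φ: 5.80090′ → 5′ and 0.80090 × 60 = 48.054″
Lon: fractional minutes 0.21000 × 60 = 12.600″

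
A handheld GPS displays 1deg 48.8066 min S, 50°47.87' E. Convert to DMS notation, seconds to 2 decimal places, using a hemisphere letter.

φ: fractional minutes 0.80660 × 60 = 48.3960″
Lon: fractional minutes 0.87000 × 60 = 52.2000″

1°48′48.40″ S, 50°47′52.20″ E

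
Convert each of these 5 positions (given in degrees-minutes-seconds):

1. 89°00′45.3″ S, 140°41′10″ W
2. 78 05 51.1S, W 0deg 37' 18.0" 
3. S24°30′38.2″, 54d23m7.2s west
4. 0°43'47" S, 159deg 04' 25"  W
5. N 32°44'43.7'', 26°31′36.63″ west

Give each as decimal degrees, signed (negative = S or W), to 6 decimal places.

1. -89.012583, -140.686111
2. -78.097528, -0.621667
3. -24.510611, -54.385333
4. -0.729722, -159.073611
5. 32.745472, -26.526842

Point 1:
  φ: 89° + 0/60 + 45.3/3600 = 89 + 0.000000 + 0.012583 = 89.0125833
  S ⇒ negate
  λ: 140 + 41/60 + 10/3600 = 140.6861111
  hemisphere W, so the sign is −
Point 2:
  Lat: 5′ + 51.1″ = 5.85167′; 78 + 5.85167/60 = 78.0975278
  hemisphere S, so the sign is −
  λ: 37′ + 18″ = 37.30000′; 0 + 37.30000/60 = 0.6216667
  W → negative
Point 3:
  Latitude: 30′ + 38.2″ = 30.63667′; 24 + 30.63667/60 = 24.5106111
  hemisphere S, so the sign is −
  λ: 23′ + 7.2″ = 23.12000′; 54 + 23.12000/60 = 54.3853333
  W → negative
Point 4:
  φ: 0° + 43/60 + 47/3600 = 0 + 0.716667 + 0.013056 = 0.7297222
  S → negative
  λ: 4′ + 25″ = 4.41667′; 159 + 4.41667/60 = 159.0736111
  W → negative
Point 5:
  Latitude: 44′ + 43.7″ = 44.72833′; 32 + 44.72833/60 = 32.7454722
  N → positive
  Longitude: 31′ + 36.63″ = 31.61050′; 26 + 31.61050/60 = 26.5268417
  W → negative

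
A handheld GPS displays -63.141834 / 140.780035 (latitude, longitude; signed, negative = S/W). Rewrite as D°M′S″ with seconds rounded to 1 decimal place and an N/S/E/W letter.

63°08′30.6″ S, 140°46′48.1″ E

Latitude is negative → S; |value| = 63.141834
Latitude: 0.141834° → 8.51004′; 0.51004 × 60 = 30.602″
Lon: 0.780035 × 60 = 46.80210′ → 46′, remainder × 60 = 48.126″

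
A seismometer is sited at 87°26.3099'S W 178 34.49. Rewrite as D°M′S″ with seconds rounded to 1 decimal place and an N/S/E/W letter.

φ: fractional minutes 0.30990 × 60 = 18.594″
λ: fractional minutes 0.49000 × 60 = 29.400″

87°26′18.6″ S, 178°34′29.4″ W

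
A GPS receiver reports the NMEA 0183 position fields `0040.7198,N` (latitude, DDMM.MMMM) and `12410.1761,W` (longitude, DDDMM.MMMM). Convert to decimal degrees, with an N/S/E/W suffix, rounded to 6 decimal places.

Lat: degrees = first 2 digits = 0, minutes = 40.7198; 0 + 40.7198/60 = 0.6786633
Lon: split at 3 digits → 124° and 10.1761′; 124 + 10.1761/60 = 124.1696017

0.678663° N, 124.169602° W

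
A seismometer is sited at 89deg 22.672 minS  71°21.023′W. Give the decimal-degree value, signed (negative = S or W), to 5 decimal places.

-89.37787, -71.35038

φ: 22.672′ = 0.377867°; total 89.377867
S → negative
Longitude: 21.023′ = 0.350383°; total 71.350383
hemisphere W, so the sign is −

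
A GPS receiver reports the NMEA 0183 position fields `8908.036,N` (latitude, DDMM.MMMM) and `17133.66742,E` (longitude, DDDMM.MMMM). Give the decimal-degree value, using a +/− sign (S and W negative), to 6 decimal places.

Lat: degrees = first 2 digits = 89, minutes = 8.036; 89 + 8.036/60 = 89.1339333
N → positive
λ: degrees = first 3 digits = 171, minutes = 33.66742; 171 + 33.66742/60 = 171.5611237
E → positive

89.133933, 171.561124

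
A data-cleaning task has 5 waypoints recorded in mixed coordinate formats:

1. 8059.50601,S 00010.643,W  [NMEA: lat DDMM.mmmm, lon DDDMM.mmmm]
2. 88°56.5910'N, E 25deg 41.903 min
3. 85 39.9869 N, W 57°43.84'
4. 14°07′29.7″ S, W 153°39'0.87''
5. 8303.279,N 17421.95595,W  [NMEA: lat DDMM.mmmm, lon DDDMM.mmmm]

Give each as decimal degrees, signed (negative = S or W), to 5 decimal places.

1. -80.99177, -0.17738
2. 88.94318, 25.69838
3. 85.66645, -57.73067
4. -14.12492, -153.65024
5. 83.05465, -174.36593

Point 1:
  Latitude: split at 2 digits → 80° and 59.50601′; 80 + 59.50601/60 = 80.991767
  hemisphere S, so the sign is −
  Lon: split at 3 digits → 000° and 10.643′; 0 + 10.643/60 = 0.177383
  W ⇒ negate
Point 2:
  φ: 88 + 56.591/60 = 88.943183
  N → positive
  Longitude: 41.903′ = 0.698383°; total 25.698383
  E ⇒ keep positive
Point 3:
  φ: 85 + 39.9869/60 = 85.666448
  N → positive
  Lon: 43.84′ = 0.730667°; total 57.730667
  W ⇒ negate
Point 4:
  φ: 14 + 7/60 + 29.7/3600 = 14.124917
  S → negative
  Longitude: 153° + 39/60 + 0.87/3600 = 153 + 0.650000 + 0.000242 = 153.650242
  W ⇒ negate
Point 5:
  Lat: split at 2 digits → 83° and 3.279′; 83 + 3.279/60 = 83.054650
  N ⇒ keep positive
  Longitude: split at 3 digits → 174° and 21.95595′; 174 + 21.95595/60 = 174.365933
  W ⇒ negate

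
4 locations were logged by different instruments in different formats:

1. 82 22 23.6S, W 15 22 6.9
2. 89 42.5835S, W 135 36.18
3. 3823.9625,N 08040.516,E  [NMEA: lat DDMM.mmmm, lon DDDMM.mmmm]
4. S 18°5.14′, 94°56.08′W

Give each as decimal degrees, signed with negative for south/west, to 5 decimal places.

Point 1:
  Latitude: 22′ + 23.6″ = 22.39333′; 82 + 22.39333/60 = 82.373222
  S → negative
  λ: 22′ + 6.9″ = 22.11500′; 15 + 22.11500/60 = 15.368583
  W → negative
Point 2:
  Lat: 89 + 42.5835/60 = 89.709725
  hemisphere S, so the sign is −
  Lon: 135 + 36.18/60 = 135.603000
  W ⇒ negate
Point 3:
  Lat: degrees = first 2 digits = 38, minutes = 23.9625; 38 + 23.9625/60 = 38.399375
  N → positive
  Lon: degrees = first 3 digits = 80, minutes = 40.516; 80 + 40.516/60 = 80.675267
  E → positive
Point 4:
  Latitude: 5.14′ = 0.085667°; total 18.085667
  S → negative
  λ: 56.08′ = 0.934667°; total 94.934667
  hemisphere W, so the sign is −

1. -82.37322, -15.36858
2. -89.70973, -135.60300
3. 38.39938, 80.67527
4. -18.08567, -94.93467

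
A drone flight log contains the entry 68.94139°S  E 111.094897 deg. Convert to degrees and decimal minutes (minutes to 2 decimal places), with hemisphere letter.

Lat: fractional part 0.941390 → 56.4834 minutes
λ: 111° + 0.094897 × 60 = 111° 5.6938′

68° 56.48′ S, 111° 5.69′ E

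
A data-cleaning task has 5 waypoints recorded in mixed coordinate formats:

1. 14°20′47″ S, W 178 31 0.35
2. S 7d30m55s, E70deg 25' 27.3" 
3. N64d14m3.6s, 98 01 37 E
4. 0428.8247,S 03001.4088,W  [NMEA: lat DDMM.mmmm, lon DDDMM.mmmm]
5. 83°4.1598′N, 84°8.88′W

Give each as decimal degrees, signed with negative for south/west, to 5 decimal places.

Point 1:
  φ: 14° + 20/60 + 47/3600 = 14 + 0.333333 + 0.013056 = 14.346389
  S ⇒ negate
  Longitude: 31′ + 0.35″ = 31.00583′; 178 + 31.00583/60 = 178.516764
  hemisphere W, so the sign is −
Point 2:
  φ: 7 + 30/60 + 55/3600 = 7.515278
  S → negative
  λ: 70° + 25/60 + 27.3/3600 = 70 + 0.416667 + 0.007583 = 70.424250
  E → positive
Point 3:
  Lat: 64° + 14/60 + 3.6/3600 = 64 + 0.233333 + 0.001000 = 64.234333
  N ⇒ keep positive
  λ: 98 + 1/60 + 37/3600 = 98.026944
  E ⇒ keep positive
Point 4:
  Latitude: degrees = first 2 digits = 4, minutes = 28.8247; 4 + 28.8247/60 = 4.480412
  hemisphere S, so the sign is −
  Lon: degrees = first 3 digits = 30, minutes = 1.4088; 30 + 1.4088/60 = 30.023480
  hemisphere W, so the sign is −
Point 5:
  Lat: 83 + 4.1598/60 = 83.069330
  N ⇒ keep positive
  Longitude: 84 + 8.88/60 = 84.148000
  W → negative

1. -14.34639, -178.51676
2. -7.51528, 70.42425
3. 64.23433, 98.02694
4. -4.48041, -30.02348
5. 83.06933, -84.14800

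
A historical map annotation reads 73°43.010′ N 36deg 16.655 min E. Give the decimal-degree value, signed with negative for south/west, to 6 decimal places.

73.716833, 36.277583

φ: 43.01′ = 0.716833°; total 73.7168333
N → positive
Lon: 16.655′ = 0.277583°; total 36.2775833
E → positive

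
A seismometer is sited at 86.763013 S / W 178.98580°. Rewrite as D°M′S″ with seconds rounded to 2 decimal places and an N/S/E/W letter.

86°45′46.85″ S, 178°59′8.88″ W

Latitude: whole degrees 86; 45.78078′ → 45′ and 46.8468″
Lon: 0.985800° → 59.14800′; 0.14800 × 60 = 8.8800″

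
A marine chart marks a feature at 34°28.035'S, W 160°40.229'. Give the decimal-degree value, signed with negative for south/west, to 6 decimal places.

-34.467250, -160.670483

φ: 28.035′ = 0.467250°; total 34.4672500
S → negative
Longitude: 40.229′ = 0.670483°; total 160.6704833
W ⇒ negate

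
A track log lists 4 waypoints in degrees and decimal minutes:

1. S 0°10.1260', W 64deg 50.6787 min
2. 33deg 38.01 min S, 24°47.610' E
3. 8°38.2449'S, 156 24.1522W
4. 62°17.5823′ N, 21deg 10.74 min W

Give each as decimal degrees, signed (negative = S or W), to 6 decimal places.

Point 1:
  Lat: 0 + 10.126/60 = 0.1687667
  hemisphere S, so the sign is −
  λ: 64 + 50.6787/60 = 64.8446450
  W → negative
Point 2:
  Latitude: 33 + 38.01/60 = 33.6335000
  hemisphere S, so the sign is −
  Longitude: 47.61′ = 0.793500°; total 24.7935000
  E → positive
Point 3:
  Latitude: 8 + 38.2449/60 = 8.6374150
  S ⇒ negate
  Longitude: 156 + 24.1522/60 = 156.4025367
  W ⇒ negate
Point 4:
  Latitude: 62 + 17.5823/60 = 62.2930383
  N ⇒ keep positive
  λ: 10.74′ = 0.179000°; total 21.1790000
  W → negative

1. -0.168767, -64.844645
2. -33.633500, 24.793500
3. -8.637415, -156.402537
4. 62.293038, -21.179000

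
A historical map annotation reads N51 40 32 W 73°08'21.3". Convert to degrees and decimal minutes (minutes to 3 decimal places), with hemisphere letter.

Latitude: seconds/60 = 0.53333; minutes = 40 + 0.53333 = 40.53333
Longitude: 8 + 21.3/60 = 8.35500′

51° 40.533′ N, 73° 8.355′ W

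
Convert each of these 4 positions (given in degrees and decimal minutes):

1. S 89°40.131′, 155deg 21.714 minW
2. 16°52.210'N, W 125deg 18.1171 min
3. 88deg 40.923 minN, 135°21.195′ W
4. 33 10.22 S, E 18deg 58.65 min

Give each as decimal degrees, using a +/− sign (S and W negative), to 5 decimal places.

1. -89.66885, -155.36190
2. 16.87017, -125.30195
3. 88.68205, -135.35325
4. -33.17033, 18.97750

Point 1:
  Lat: 40.131′ = 0.668850°; total 89.668850
  hemisphere S, so the sign is −
  Lon: 21.714′ = 0.361900°; total 155.361900
  W → negative
Point 2:
  Lat: 52.21′ = 0.870167°; total 16.870167
  N ⇒ keep positive
  Lon: 125 + 18.1171/60 = 125.301952
  W ⇒ negate
Point 3:
  Lat: 88 + 40.923/60 = 88.682050
  N ⇒ keep positive
  Longitude: 135 + 21.195/60 = 135.353250
  W → negative
Point 4:
  Lat: 10.22′ = 0.170333°; total 33.170333
  S → negative
  λ: 18 + 58.65/60 = 18.977500
  E ⇒ keep positive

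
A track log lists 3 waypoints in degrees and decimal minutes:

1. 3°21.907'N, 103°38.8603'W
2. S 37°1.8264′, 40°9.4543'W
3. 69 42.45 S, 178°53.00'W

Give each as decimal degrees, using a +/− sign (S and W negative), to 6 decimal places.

1. 3.365117, -103.647672
2. -37.030440, -40.157572
3. -69.707500, -178.883333

Point 1:
  φ: 21.907′ = 0.365117°; total 3.3651167
  N ⇒ keep positive
  λ: 103 + 38.8603/60 = 103.6476717
  W → negative
Point 2:
  Latitude: 37 + 1.8264/60 = 37.0304400
  S → negative
  Lon: 9.4543′ = 0.157572°; total 40.1575717
  W → negative
Point 3:
  Latitude: 42.45′ = 0.707500°; total 69.7075000
  hemisphere S, so the sign is −
  Longitude: 53′ = 0.883333°; total 178.8833333
  W → negative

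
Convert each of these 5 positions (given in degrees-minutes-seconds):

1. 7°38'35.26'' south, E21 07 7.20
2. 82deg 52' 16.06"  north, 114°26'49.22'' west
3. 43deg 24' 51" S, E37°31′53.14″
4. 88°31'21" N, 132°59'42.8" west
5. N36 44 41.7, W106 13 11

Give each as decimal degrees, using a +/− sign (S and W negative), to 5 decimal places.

1. -7.64313, 21.11867
2. 82.87113, -114.44701
3. -43.41417, 37.53143
4. 88.52250, -132.99522
5. 36.74492, -106.21972

Point 1:
  Latitude: 7 + 38/60 + 35.26/3600 = 7.643128
  hemisphere S, so the sign is −
  Longitude: 7′ + 7.2″ = 7.12000′; 21 + 7.12000/60 = 21.118667
  E → positive
Point 2:
  φ: 52′ + 16.06″ = 52.26767′; 82 + 52.26767/60 = 82.871128
  N → positive
  Lon: 26′ + 49.22″ = 26.82033′; 114 + 26.82033/60 = 114.447006
  W ⇒ negate
Point 3:
  Lat: 43 + 24/60 + 51/3600 = 43.414167
  S ⇒ negate
  Lon: 37 + 31/60 + 53.14/3600 = 37.531428
  E ⇒ keep positive
Point 4:
  Latitude: 88 + 31/60 + 21/3600 = 88.522500
  N ⇒ keep positive
  Lon: 132 + 59/60 + 42.8/3600 = 132.995222
  W → negative
Point 5:
  Lat: 36° + 44/60 + 41.7/3600 = 36 + 0.733333 + 0.011583 = 36.744917
  N → positive
  Longitude: 13′ + 11″ = 13.18333′; 106 + 13.18333/60 = 106.219722
  W ⇒ negate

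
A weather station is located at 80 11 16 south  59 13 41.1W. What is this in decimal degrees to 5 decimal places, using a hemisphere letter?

80.18778° S, 59.22808° W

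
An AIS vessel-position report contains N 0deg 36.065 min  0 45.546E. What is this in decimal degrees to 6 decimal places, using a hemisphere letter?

Lat: 36.065′ = 0.601083°; total 0.6010833
Lon: 45.546′ = 0.759100°; total 0.7591000

0.601083° N, 0.759100° E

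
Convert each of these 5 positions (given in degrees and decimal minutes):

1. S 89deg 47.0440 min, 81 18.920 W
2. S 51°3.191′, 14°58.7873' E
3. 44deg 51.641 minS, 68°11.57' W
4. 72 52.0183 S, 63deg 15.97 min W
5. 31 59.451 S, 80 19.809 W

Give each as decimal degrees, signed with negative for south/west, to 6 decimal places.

Point 1:
  Lat: 47.044′ = 0.784067°; total 89.7840667
  hemisphere S, so the sign is −
  Lon: 18.92′ = 0.315333°; total 81.3153333
  W ⇒ negate
Point 2:
  Latitude: 51 + 3.191/60 = 51.0531833
  hemisphere S, so the sign is −
  λ: 14 + 58.7873/60 = 14.9797883
  E ⇒ keep positive
Point 3:
  φ: 44 + 51.641/60 = 44.8606833
  S → negative
  λ: 11.57′ = 0.192833°; total 68.1928333
  hemisphere W, so the sign is −
Point 4:
  φ: 52.0183′ = 0.866972°; total 72.8669717
  S ⇒ negate
  Longitude: 63 + 15.97/60 = 63.2661667
  hemisphere W, so the sign is −
Point 5:
  Lat: 31 + 59.451/60 = 31.9908500
  S → negative
  Lon: 19.809′ = 0.330150°; total 80.3301500
  W ⇒ negate

1. -89.784067, -81.315333
2. -51.053183, 14.979788
3. -44.860683, -68.192833
4. -72.866972, -63.266167
5. -31.990850, -80.330150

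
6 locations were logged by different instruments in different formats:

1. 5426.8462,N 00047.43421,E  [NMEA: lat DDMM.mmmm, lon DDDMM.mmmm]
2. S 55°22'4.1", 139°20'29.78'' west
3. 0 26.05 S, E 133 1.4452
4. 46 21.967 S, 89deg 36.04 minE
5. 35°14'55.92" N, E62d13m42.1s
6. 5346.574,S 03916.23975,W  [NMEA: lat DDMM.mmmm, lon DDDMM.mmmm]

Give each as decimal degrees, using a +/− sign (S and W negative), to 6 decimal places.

Point 1:
  Lat: degrees = first 2 digits = 54, minutes = 26.8462; 54 + 26.8462/60 = 54.4474367
  N ⇒ keep positive
  Longitude: split at 3 digits → 000° and 47.43421′; 0 + 47.43421/60 = 0.7905702
  E ⇒ keep positive
Point 2:
  Lat: 55° + 22/60 + 4.1/3600 = 55 + 0.366667 + 0.001139 = 55.3678056
  hemisphere S, so the sign is −
  Longitude: 139 + 20/60 + 29.78/3600 = 139.3416056
  hemisphere W, so the sign is −
Point 3:
  Lat: 26.05′ = 0.434167°; total 0.4341667
  hemisphere S, so the sign is −
  Longitude: 133 + 1.4452/60 = 133.0240867
  E ⇒ keep positive
Point 4:
  Lat: 46 + 21.967/60 = 46.3661167
  S ⇒ negate
  Longitude: 36.04′ = 0.600667°; total 89.6006667
  E ⇒ keep positive
Point 5:
  Lat: 35 + 14/60 + 55.92/3600 = 35.2488667
  N ⇒ keep positive
  λ: 62 + 13/60 + 42.1/3600 = 62.2283611
  E → positive
Point 6:
  φ: split at 2 digits → 53° and 46.574′; 53 + 46.574/60 = 53.7762333
  S ⇒ negate
  Longitude: degrees = first 3 digits = 39, minutes = 16.23975; 39 + 16.23975/60 = 39.2706625
  W ⇒ negate

1. 54.447437, 0.790570
2. -55.367806, -139.341606
3. -0.434167, 133.024087
4. -46.366117, 89.600667
5. 35.248867, 62.228361
6. -53.776233, -39.270663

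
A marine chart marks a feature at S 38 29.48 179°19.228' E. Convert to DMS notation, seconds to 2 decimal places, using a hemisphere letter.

Lat: fractional minutes 0.48000 × 60 = 28.8000″
Lon: 19.22800′ → 19′ and 0.22800 × 60 = 13.6800″

38°29′28.80″ S, 179°19′13.68″ E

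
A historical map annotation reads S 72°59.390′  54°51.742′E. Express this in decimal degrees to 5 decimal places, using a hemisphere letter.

Latitude: 59.39′ = 0.989833°; total 72.989833
Lon: 54 + 51.742/60 = 54.862367

72.98983° S, 54.86237° E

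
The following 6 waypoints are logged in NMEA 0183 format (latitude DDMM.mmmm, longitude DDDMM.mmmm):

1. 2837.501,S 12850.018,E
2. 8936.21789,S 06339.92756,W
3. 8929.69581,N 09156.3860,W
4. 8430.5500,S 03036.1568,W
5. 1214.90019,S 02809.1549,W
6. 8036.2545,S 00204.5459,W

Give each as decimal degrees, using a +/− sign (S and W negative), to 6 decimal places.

Point 1:
  Latitude: degrees = first 2 digits = 28, minutes = 37.501; 28 + 37.501/60 = 28.6250167
  hemisphere S, so the sign is −
  λ: degrees = first 3 digits = 128, minutes = 50.018; 128 + 50.018/60 = 128.8336333
  E ⇒ keep positive
Point 2:
  Latitude: degrees = first 2 digits = 89, minutes = 36.21789; 89 + 36.21789/60 = 89.6036315
  S → negative
  Lon: split at 3 digits → 063° and 39.92756′; 63 + 39.92756/60 = 63.6654593
  W ⇒ negate
Point 3:
  Lat: split at 2 digits → 89° and 29.69581′; 89 + 29.69581/60 = 89.4949302
  N ⇒ keep positive
  Longitude: split at 3 digits → 091° and 56.386′; 91 + 56.386/60 = 91.9397667
  W ⇒ negate
Point 4:
  Latitude: split at 2 digits → 84° and 30.55′; 84 + 30.55/60 = 84.5091667
  S ⇒ negate
  Lon: degrees = first 3 digits = 30, minutes = 36.1568; 30 + 36.1568/60 = 30.6026133
  hemisphere W, so the sign is −
Point 5:
  φ: degrees = first 2 digits = 12, minutes = 14.90019; 12 + 14.90019/60 = 12.2483365
  hemisphere S, so the sign is −
  Lon: split at 3 digits → 028° and 9.1549′; 28 + 9.1549/60 = 28.1525817
  W → negative
Point 6:
  φ: degrees = first 2 digits = 80, minutes = 36.2545; 80 + 36.2545/60 = 80.6042417
  S ⇒ negate
  Lon: degrees = first 3 digits = 2, minutes = 4.5459; 2 + 4.5459/60 = 2.0757650
  W ⇒ negate

1. -28.625017, 128.833633
2. -89.603632, -63.665459
3. 89.494930, -91.939767
4. -84.509167, -30.602613
5. -12.248337, -28.152582
6. -80.604242, -2.075765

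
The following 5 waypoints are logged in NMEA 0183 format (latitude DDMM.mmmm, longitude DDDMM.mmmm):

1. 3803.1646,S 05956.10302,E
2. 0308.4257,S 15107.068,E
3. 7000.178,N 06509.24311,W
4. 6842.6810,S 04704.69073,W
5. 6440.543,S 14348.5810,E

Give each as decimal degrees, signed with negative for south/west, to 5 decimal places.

Point 1:
  Lat: split at 2 digits → 38° and 3.1646′; 38 + 3.1646/60 = 38.052743
  S ⇒ negate
  Longitude: split at 3 digits → 059° and 56.10302′; 59 + 56.10302/60 = 59.935050
  E ⇒ keep positive
Point 2:
  Lat: split at 2 digits → 03° and 8.4257′; 3 + 8.4257/60 = 3.140428
  hemisphere S, so the sign is −
  λ: split at 3 digits → 151° and 7.068′; 151 + 7.068/60 = 151.117800
  E ⇒ keep positive
Point 3:
  Lat: degrees = first 2 digits = 70, minutes = 0.178; 70 + 0.178/60 = 70.002967
  N → positive
  λ: degrees = first 3 digits = 65, minutes = 9.24311; 65 + 9.24311/60 = 65.154052
  W → negative
Point 4:
  φ: split at 2 digits → 68° and 42.681′; 68 + 42.681/60 = 68.711350
  hemisphere S, so the sign is −
  Longitude: split at 3 digits → 047° and 4.69073′; 47 + 4.69073/60 = 47.078179
  hemisphere W, so the sign is −
Point 5:
  φ: split at 2 digits → 64° and 40.543′; 64 + 40.543/60 = 64.675717
  hemisphere S, so the sign is −
  Lon: degrees = first 3 digits = 143, minutes = 48.581; 143 + 48.581/60 = 143.809683
  E ⇒ keep positive

1. -38.05274, 59.93505
2. -3.14043, 151.11780
3. 70.00297, -65.15405
4. -68.71135, -47.07818
5. -64.67572, 143.80968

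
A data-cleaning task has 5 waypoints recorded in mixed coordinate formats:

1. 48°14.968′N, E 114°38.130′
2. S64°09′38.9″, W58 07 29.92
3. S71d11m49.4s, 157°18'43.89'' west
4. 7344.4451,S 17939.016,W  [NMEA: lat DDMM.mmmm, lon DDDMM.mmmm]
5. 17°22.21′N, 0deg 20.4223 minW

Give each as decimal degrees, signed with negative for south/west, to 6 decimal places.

Point 1:
  Latitude: 48 + 14.968/60 = 48.2494667
  N ⇒ keep positive
  λ: 38.13′ = 0.635500°; total 114.6355000
  E → positive
Point 2:
  Latitude: 64 + 9/60 + 38.9/3600 = 64.1608056
  hemisphere S, so the sign is −
  Lon: 58 + 7/60 + 29.92/3600 = 58.1249778
  W → negative
Point 3:
  Latitude: 71° + 11/60 + 49.4/3600 = 71 + 0.183333 + 0.013722 = 71.1970556
  S → negative
  Longitude: 157 + 18/60 + 43.89/3600 = 157.3121917
  W ⇒ negate
Point 4:
  Latitude: split at 2 digits → 73° and 44.4451′; 73 + 44.4451/60 = 73.7407517
  hemisphere S, so the sign is −
  Longitude: split at 3 digits → 179° and 39.016′; 179 + 39.016/60 = 179.6502667
  W → negative
Point 5:
  Latitude: 17 + 22.21/60 = 17.3701667
  N ⇒ keep positive
  Lon: 0 + 20.4223/60 = 0.3403717
  W → negative

1. 48.249467, 114.635500
2. -64.160806, -58.124978
3. -71.197056, -157.312192
4. -73.740752, -179.650267
5. 17.370167, -0.340372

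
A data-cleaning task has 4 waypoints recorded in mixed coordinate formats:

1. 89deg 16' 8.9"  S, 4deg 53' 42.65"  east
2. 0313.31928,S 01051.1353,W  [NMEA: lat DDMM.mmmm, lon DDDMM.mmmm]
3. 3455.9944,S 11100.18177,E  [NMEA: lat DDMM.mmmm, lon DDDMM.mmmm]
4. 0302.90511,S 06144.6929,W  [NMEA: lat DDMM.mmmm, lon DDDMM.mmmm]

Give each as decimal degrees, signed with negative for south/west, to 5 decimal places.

1. -89.26914, 4.89518
2. -3.22199, -10.85226
3. -34.93324, 111.00303
4. -3.04842, -61.74488

Point 1:
  φ: 16′ + 8.9″ = 16.14833′; 89 + 16.14833/60 = 89.269139
  hemisphere S, so the sign is −
  Lon: 4° + 53/60 + 42.65/3600 = 4 + 0.883333 + 0.011847 = 4.895181
  E → positive
Point 2:
  Lat: split at 2 digits → 03° and 13.31928′; 3 + 13.31928/60 = 3.221988
  hemisphere S, so the sign is −
  Longitude: split at 3 digits → 010° and 51.1353′; 10 + 51.1353/60 = 10.852255
  hemisphere W, so the sign is −
Point 3:
  Latitude: degrees = first 2 digits = 34, minutes = 55.9944; 34 + 55.9944/60 = 34.933240
  S ⇒ negate
  λ: degrees = first 3 digits = 111, minutes = 0.18177; 111 + 0.18177/60 = 111.003030
  E → positive
Point 4:
  Latitude: split at 2 digits → 03° and 2.90511′; 3 + 2.90511/60 = 3.048419
  hemisphere S, so the sign is −
  Longitude: split at 3 digits → 061° and 44.6929′; 61 + 44.6929/60 = 61.744882
  hemisphere W, so the sign is −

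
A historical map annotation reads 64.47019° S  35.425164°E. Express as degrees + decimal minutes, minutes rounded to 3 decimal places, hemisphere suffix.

φ: 64° + 0.470190 × 60 = 64° 28.21140′
λ: 35° + 0.425164 × 60 = 35° 25.50984′

64° 28.211′ S, 35° 25.510′ E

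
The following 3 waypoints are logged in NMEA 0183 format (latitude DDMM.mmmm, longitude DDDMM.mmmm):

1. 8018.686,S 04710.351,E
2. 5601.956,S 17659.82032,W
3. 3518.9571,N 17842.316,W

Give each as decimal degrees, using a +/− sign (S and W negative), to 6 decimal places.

Point 1:
  Lat: degrees = first 2 digits = 80, minutes = 18.686; 80 + 18.686/60 = 80.3114333
  S → negative
  Longitude: split at 3 digits → 047° and 10.351′; 47 + 10.351/60 = 47.1725167
  E → positive
Point 2:
  φ: degrees = first 2 digits = 56, minutes = 1.956; 56 + 1.956/60 = 56.0326000
  hemisphere S, so the sign is −
  Longitude: split at 3 digits → 176° and 59.82032′; 176 + 59.82032/60 = 176.9970053
  hemisphere W, so the sign is −
Point 3:
  Lat: degrees = first 2 digits = 35, minutes = 18.9571; 35 + 18.9571/60 = 35.3159517
  N ⇒ keep positive
  Longitude: split at 3 digits → 178° and 42.316′; 178 + 42.316/60 = 178.7052667
  hemisphere W, so the sign is −

1. -80.311433, 47.172517
2. -56.032600, -176.997005
3. 35.315952, -178.705267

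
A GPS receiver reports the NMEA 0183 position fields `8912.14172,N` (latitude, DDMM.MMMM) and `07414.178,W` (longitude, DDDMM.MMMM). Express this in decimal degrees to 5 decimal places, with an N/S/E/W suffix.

89.20236° N, 74.23630° W

Lat: degrees = first 2 digits = 89, minutes = 12.14172; 89 + 12.14172/60 = 89.202362
λ: degrees = first 3 digits = 74, minutes = 14.178; 74 + 14.178/60 = 74.236300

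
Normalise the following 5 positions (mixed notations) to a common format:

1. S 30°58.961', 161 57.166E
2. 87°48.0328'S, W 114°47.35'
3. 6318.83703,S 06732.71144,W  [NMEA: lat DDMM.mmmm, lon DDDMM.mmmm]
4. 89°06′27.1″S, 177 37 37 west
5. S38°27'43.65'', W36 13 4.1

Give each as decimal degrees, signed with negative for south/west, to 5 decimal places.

1. -30.98268, 161.95277
2. -87.80055, -114.78917
3. -63.31395, -67.54519
4. -89.10753, -177.62694
5. -38.46213, -36.21781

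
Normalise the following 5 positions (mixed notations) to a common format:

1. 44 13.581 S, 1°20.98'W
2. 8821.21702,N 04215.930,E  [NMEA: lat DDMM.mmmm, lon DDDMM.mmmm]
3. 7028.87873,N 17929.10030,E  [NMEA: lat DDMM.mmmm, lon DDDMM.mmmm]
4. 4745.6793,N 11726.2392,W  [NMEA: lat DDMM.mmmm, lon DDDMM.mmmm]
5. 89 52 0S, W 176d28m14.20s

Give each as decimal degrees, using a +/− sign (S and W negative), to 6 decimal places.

1. -44.226350, -1.349667
2. 88.353617, 42.265500
3. 70.481312, 179.485005
4. 47.761322, -117.437320
5. -89.866667, -176.470611

Point 1:
  Latitude: 44 + 13.581/60 = 44.2263500
  hemisphere S, so the sign is −
  λ: 1 + 20.98/60 = 1.3496667
  hemisphere W, so the sign is −
Point 2:
  Lat: split at 2 digits → 88° and 21.21702′; 88 + 21.21702/60 = 88.3536170
  N → positive
  λ: degrees = first 3 digits = 42, minutes = 15.93; 42 + 15.93/60 = 42.2655000
  E ⇒ keep positive
Point 3:
  Latitude: degrees = first 2 digits = 70, minutes = 28.87873; 70 + 28.87873/60 = 70.4813122
  N → positive
  Longitude: degrees = first 3 digits = 179, minutes = 29.1003; 179 + 29.1003/60 = 179.4850050
  E → positive
Point 4:
  Latitude: degrees = first 2 digits = 47, minutes = 45.6793; 47 + 45.6793/60 = 47.7613217
  N ⇒ keep positive
  Lon: split at 3 digits → 117° and 26.2392′; 117 + 26.2392/60 = 117.4373200
  W ⇒ negate
Point 5:
  Lat: 89 + 52/60 + 0/3600 = 89.8666667
  S → negative
  Longitude: 176 + 28/60 + 14.2/3600 = 176.4706111
  W ⇒ negate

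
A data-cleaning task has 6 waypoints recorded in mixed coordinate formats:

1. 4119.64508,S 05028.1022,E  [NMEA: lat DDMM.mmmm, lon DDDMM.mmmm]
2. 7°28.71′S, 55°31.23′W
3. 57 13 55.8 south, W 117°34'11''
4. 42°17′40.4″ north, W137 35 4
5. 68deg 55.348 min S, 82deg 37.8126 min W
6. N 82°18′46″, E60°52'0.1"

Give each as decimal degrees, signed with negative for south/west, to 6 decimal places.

Point 1:
  Lat: split at 2 digits → 41° and 19.64508′; 41 + 19.64508/60 = 41.3274180
  hemisphere S, so the sign is −
  Lon: degrees = first 3 digits = 50, minutes = 28.1022; 50 + 28.1022/60 = 50.4683700
  E → positive
Point 2:
  Lat: 28.71′ = 0.478500°; total 7.4785000
  S → negative
  λ: 55 + 31.23/60 = 55.5205000
  W ⇒ negate
Point 3:
  Lat: 57° + 13/60 + 55.8/3600 = 57 + 0.216667 + 0.015500 = 57.2321667
  hemisphere S, so the sign is −
  Longitude: 117 + 34/60 + 11/3600 = 117.5697222
  W → negative
Point 4:
  φ: 42° + 17/60 + 40.4/3600 = 42 + 0.283333 + 0.011222 = 42.2945556
  N → positive
  Lon: 137° + 35/60 + 4/3600 = 137 + 0.583333 + 0.001111 = 137.5844444
  W ⇒ negate
Point 5:
  Latitude: 68 + 55.348/60 = 68.9224667
  hemisphere S, so the sign is −
  Lon: 37.8126′ = 0.630210°; total 82.6302100
  W ⇒ negate
Point 6:
  Latitude: 82° + 18/60 + 46/3600 = 82 + 0.300000 + 0.012778 = 82.3127778
  N → positive
  Longitude: 60° + 52/60 + 0.1/3600 = 60 + 0.866667 + 0.000028 = 60.8666944
  E → positive

1. -41.327418, 50.468370
2. -7.478500, -55.520500
3. -57.232167, -117.569722
4. 42.294556, -137.584444
5. -68.922467, -82.630210
6. 82.312778, 60.866694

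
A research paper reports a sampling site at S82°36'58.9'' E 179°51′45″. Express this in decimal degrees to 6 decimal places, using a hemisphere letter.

Lat: 82° + 36/60 + 58.9/3600 = 82 + 0.600000 + 0.016361 = 82.6163611
Lon: 51′ + 45″ = 51.75000′; 179 + 51.75000/60 = 179.8625000

82.616361° S, 179.862500° E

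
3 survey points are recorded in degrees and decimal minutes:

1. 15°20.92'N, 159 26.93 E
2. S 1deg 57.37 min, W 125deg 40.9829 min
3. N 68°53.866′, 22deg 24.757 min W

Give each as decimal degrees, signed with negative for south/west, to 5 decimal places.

1. 15.34867, 159.44883
2. -1.95617, -125.68305
3. 68.89777, -22.41262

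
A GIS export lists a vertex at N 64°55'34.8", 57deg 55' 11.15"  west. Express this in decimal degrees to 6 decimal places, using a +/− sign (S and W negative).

φ: 64° + 55/60 + 34.8/3600 = 64 + 0.916667 + 0.009667 = 64.9263333
N → positive
λ: 57° + 55/60 + 11.15/3600 = 57 + 0.916667 + 0.003097 = 57.9197639
W ⇒ negate

64.926333, -57.919764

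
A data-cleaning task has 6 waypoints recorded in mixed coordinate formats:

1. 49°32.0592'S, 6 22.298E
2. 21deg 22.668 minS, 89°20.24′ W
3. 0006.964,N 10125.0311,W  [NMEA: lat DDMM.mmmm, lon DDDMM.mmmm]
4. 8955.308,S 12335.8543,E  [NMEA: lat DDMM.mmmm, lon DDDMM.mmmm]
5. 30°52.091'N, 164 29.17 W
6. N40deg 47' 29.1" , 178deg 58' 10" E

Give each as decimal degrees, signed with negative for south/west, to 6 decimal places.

Point 1:
  Latitude: 32.0592′ = 0.534320°; total 49.5343200
  S ⇒ negate
  Lon: 6 + 22.298/60 = 6.3716333
  E ⇒ keep positive
Point 2:
  Latitude: 21 + 22.668/60 = 21.3778000
  S ⇒ negate
  Longitude: 20.24′ = 0.337333°; total 89.3373333
  hemisphere W, so the sign is −
Point 3:
  Lat: degrees = first 2 digits = 0, minutes = 6.964; 0 + 6.964/60 = 0.1160667
  N → positive
  Lon: split at 3 digits → 101° and 25.0311′; 101 + 25.0311/60 = 101.4171850
  hemisphere W, so the sign is −
Point 4:
  Lat: degrees = first 2 digits = 89, minutes = 55.308; 89 + 55.308/60 = 89.9218000
  S ⇒ negate
  Lon: split at 3 digits → 123° and 35.8543′; 123 + 35.8543/60 = 123.5975717
  E → positive
Point 5:
  Lat: 30 + 52.091/60 = 30.8681833
  N ⇒ keep positive
  Lon: 164 + 29.17/60 = 164.4861667
  hemisphere W, so the sign is −
Point 6:
  Lat: 40 + 47/60 + 29.1/3600 = 40.7914167
  N → positive
  Longitude: 178 + 58/60 + 10/3600 = 178.9694444
  E ⇒ keep positive

1. -49.534320, 6.371633
2. -21.377800, -89.337333
3. 0.116067, -101.417185
4. -89.921800, 123.597572
5. 30.868183, -164.486167
6. 40.791417, 178.969444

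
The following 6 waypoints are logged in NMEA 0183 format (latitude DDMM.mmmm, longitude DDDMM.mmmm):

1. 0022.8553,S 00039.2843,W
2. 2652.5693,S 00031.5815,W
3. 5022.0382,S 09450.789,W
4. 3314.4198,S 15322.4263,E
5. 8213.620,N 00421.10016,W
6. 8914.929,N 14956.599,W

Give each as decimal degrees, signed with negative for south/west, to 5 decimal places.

Point 1:
  Lat: split at 2 digits → 00° and 22.8553′; 0 + 22.8553/60 = 0.380922
  S → negative
  Longitude: split at 3 digits → 000° and 39.2843′; 0 + 39.2843/60 = 0.654738
  W → negative
Point 2:
  Lat: split at 2 digits → 26° and 52.5693′; 26 + 52.5693/60 = 26.876155
  hemisphere S, so the sign is −
  Lon: split at 3 digits → 000° and 31.5815′; 0 + 31.5815/60 = 0.526358
  hemisphere W, so the sign is −
Point 3:
  Latitude: degrees = first 2 digits = 50, minutes = 22.0382; 50 + 22.0382/60 = 50.367303
  hemisphere S, so the sign is −
  Longitude: degrees = first 3 digits = 94, minutes = 50.789; 94 + 50.789/60 = 94.846483
  hemisphere W, so the sign is −
Point 4:
  Lat: degrees = first 2 digits = 33, minutes = 14.4198; 33 + 14.4198/60 = 33.240330
  S ⇒ negate
  Longitude: degrees = first 3 digits = 153, minutes = 22.4263; 153 + 22.4263/60 = 153.373772
  E ⇒ keep positive
Point 5:
  Lat: degrees = first 2 digits = 82, minutes = 13.62; 82 + 13.62/60 = 82.227000
  N ⇒ keep positive
  λ: degrees = first 3 digits = 4, minutes = 21.10016; 4 + 21.10016/60 = 4.351669
  W ⇒ negate
Point 6:
  φ: degrees = first 2 digits = 89, minutes = 14.929; 89 + 14.929/60 = 89.248817
  N ⇒ keep positive
  Lon: split at 3 digits → 149° and 56.599′; 149 + 56.599/60 = 149.943317
  W ⇒ negate

1. -0.38092, -0.65474
2. -26.87616, -0.52636
3. -50.36730, -94.84648
4. -33.24033, 153.37377
5. 82.22700, -4.35167
6. 89.24882, -149.94332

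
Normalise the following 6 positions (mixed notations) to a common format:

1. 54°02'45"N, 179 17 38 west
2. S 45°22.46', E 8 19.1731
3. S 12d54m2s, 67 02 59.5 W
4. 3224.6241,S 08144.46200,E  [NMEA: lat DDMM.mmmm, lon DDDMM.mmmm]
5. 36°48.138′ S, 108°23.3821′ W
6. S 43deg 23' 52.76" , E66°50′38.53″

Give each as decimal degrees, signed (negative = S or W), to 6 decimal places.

Point 1:
  Latitude: 54° + 2/60 + 45/3600 = 54 + 0.033333 + 0.012500 = 54.0458333
  N → positive
  λ: 17′ + 38″ = 17.63333′; 179 + 17.63333/60 = 179.2938889
  W → negative
Point 2:
  Lat: 45 + 22.46/60 = 45.3743333
  S ⇒ negate
  λ: 8 + 19.1731/60 = 8.3195517
  E ⇒ keep positive
Point 3:
  Lat: 54′ + 2″ = 54.03333′; 12 + 54.03333/60 = 12.9005556
  S ⇒ negate
  λ: 67 + 2/60 + 59.5/3600 = 67.0498611
  W ⇒ negate
Point 4:
  Latitude: split at 2 digits → 32° and 24.6241′; 32 + 24.6241/60 = 32.4104017
  hemisphere S, so the sign is −
  Longitude: degrees = first 3 digits = 81, minutes = 44.462; 81 + 44.462/60 = 81.7410333
  E ⇒ keep positive
Point 5:
  Latitude: 48.138′ = 0.802300°; total 36.8023000
  hemisphere S, so the sign is −
  Lon: 108 + 23.3821/60 = 108.3897017
  W → negative
Point 6:
  Lat: 43 + 23/60 + 52.76/3600 = 43.3979889
  S ⇒ negate
  λ: 66 + 50/60 + 38.53/3600 = 66.8440361
  E ⇒ keep positive

1. 54.045833, -179.293889
2. -45.374333, 8.319552
3. -12.900556, -67.049861
4. -32.410402, 81.741033
5. -36.802300, -108.389702
6. -43.397989, 66.844036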